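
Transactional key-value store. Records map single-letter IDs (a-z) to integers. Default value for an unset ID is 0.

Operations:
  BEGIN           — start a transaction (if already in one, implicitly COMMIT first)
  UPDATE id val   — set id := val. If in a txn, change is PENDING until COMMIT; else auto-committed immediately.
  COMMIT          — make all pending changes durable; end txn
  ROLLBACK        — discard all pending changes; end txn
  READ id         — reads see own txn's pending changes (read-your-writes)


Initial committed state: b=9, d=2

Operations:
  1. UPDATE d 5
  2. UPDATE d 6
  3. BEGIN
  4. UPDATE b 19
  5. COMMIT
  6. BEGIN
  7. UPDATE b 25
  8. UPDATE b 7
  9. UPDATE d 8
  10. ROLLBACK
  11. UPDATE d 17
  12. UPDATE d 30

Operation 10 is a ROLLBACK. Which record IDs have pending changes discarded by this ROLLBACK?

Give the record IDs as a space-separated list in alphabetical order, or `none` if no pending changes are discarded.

Initial committed: {b=9, d=2}
Op 1: UPDATE d=5 (auto-commit; committed d=5)
Op 2: UPDATE d=6 (auto-commit; committed d=6)
Op 3: BEGIN: in_txn=True, pending={}
Op 4: UPDATE b=19 (pending; pending now {b=19})
Op 5: COMMIT: merged ['b'] into committed; committed now {b=19, d=6}
Op 6: BEGIN: in_txn=True, pending={}
Op 7: UPDATE b=25 (pending; pending now {b=25})
Op 8: UPDATE b=7 (pending; pending now {b=7})
Op 9: UPDATE d=8 (pending; pending now {b=7, d=8})
Op 10: ROLLBACK: discarded pending ['b', 'd']; in_txn=False
Op 11: UPDATE d=17 (auto-commit; committed d=17)
Op 12: UPDATE d=30 (auto-commit; committed d=30)
ROLLBACK at op 10 discards: ['b', 'd']

Answer: b d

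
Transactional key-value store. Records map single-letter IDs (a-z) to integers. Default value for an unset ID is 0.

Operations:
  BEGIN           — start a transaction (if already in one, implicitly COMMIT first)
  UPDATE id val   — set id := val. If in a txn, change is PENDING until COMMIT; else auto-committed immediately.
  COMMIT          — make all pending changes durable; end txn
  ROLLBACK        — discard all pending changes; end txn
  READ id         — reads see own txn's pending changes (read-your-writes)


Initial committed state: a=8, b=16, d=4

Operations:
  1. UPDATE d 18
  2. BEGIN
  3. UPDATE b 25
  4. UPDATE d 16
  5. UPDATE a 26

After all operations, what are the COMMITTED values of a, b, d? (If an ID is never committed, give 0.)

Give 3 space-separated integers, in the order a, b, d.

Initial committed: {a=8, b=16, d=4}
Op 1: UPDATE d=18 (auto-commit; committed d=18)
Op 2: BEGIN: in_txn=True, pending={}
Op 3: UPDATE b=25 (pending; pending now {b=25})
Op 4: UPDATE d=16 (pending; pending now {b=25, d=16})
Op 5: UPDATE a=26 (pending; pending now {a=26, b=25, d=16})
Final committed: {a=8, b=16, d=18}

Answer: 8 16 18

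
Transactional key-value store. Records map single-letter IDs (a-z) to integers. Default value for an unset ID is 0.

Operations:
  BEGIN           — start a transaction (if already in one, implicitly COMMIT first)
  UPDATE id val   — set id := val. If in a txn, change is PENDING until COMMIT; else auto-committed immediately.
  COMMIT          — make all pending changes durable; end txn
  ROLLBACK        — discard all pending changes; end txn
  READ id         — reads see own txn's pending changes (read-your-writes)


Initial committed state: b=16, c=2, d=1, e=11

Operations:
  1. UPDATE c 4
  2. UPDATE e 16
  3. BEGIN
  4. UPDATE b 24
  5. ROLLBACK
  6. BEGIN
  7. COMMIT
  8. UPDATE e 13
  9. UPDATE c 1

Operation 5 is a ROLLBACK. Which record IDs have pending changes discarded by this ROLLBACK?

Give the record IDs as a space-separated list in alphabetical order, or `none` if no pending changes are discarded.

Answer: b

Derivation:
Initial committed: {b=16, c=2, d=1, e=11}
Op 1: UPDATE c=4 (auto-commit; committed c=4)
Op 2: UPDATE e=16 (auto-commit; committed e=16)
Op 3: BEGIN: in_txn=True, pending={}
Op 4: UPDATE b=24 (pending; pending now {b=24})
Op 5: ROLLBACK: discarded pending ['b']; in_txn=False
Op 6: BEGIN: in_txn=True, pending={}
Op 7: COMMIT: merged [] into committed; committed now {b=16, c=4, d=1, e=16}
Op 8: UPDATE e=13 (auto-commit; committed e=13)
Op 9: UPDATE c=1 (auto-commit; committed c=1)
ROLLBACK at op 5 discards: ['b']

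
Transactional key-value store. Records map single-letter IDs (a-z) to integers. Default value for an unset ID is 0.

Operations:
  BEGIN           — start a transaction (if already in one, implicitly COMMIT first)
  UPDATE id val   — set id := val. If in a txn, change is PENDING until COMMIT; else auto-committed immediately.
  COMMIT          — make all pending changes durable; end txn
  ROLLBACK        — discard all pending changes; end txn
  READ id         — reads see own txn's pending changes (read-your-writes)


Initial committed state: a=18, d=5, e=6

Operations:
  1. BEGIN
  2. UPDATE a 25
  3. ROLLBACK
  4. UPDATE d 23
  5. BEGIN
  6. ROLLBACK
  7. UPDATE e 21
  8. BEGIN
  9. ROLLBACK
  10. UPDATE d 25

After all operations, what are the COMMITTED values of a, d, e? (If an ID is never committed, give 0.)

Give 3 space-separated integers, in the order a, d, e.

Initial committed: {a=18, d=5, e=6}
Op 1: BEGIN: in_txn=True, pending={}
Op 2: UPDATE a=25 (pending; pending now {a=25})
Op 3: ROLLBACK: discarded pending ['a']; in_txn=False
Op 4: UPDATE d=23 (auto-commit; committed d=23)
Op 5: BEGIN: in_txn=True, pending={}
Op 6: ROLLBACK: discarded pending []; in_txn=False
Op 7: UPDATE e=21 (auto-commit; committed e=21)
Op 8: BEGIN: in_txn=True, pending={}
Op 9: ROLLBACK: discarded pending []; in_txn=False
Op 10: UPDATE d=25 (auto-commit; committed d=25)
Final committed: {a=18, d=25, e=21}

Answer: 18 25 21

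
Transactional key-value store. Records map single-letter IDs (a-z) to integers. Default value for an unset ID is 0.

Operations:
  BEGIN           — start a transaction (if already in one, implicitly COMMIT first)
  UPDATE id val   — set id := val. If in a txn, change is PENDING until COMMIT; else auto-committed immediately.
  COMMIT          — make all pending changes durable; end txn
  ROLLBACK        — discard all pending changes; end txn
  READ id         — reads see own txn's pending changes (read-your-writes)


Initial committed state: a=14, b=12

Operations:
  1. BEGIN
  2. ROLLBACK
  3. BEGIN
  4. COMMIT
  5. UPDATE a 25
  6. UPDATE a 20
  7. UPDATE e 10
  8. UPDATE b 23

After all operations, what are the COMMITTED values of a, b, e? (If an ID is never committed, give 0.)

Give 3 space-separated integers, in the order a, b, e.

Initial committed: {a=14, b=12}
Op 1: BEGIN: in_txn=True, pending={}
Op 2: ROLLBACK: discarded pending []; in_txn=False
Op 3: BEGIN: in_txn=True, pending={}
Op 4: COMMIT: merged [] into committed; committed now {a=14, b=12}
Op 5: UPDATE a=25 (auto-commit; committed a=25)
Op 6: UPDATE a=20 (auto-commit; committed a=20)
Op 7: UPDATE e=10 (auto-commit; committed e=10)
Op 8: UPDATE b=23 (auto-commit; committed b=23)
Final committed: {a=20, b=23, e=10}

Answer: 20 23 10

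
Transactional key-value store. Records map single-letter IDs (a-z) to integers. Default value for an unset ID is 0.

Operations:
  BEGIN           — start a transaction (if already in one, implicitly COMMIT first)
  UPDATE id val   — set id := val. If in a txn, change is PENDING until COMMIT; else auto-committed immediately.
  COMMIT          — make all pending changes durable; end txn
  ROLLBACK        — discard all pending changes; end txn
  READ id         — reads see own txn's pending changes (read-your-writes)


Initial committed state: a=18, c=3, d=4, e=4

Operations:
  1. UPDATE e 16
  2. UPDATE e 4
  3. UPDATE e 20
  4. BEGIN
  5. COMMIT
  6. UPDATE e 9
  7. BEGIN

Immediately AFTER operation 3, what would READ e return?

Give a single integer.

Answer: 20

Derivation:
Initial committed: {a=18, c=3, d=4, e=4}
Op 1: UPDATE e=16 (auto-commit; committed e=16)
Op 2: UPDATE e=4 (auto-commit; committed e=4)
Op 3: UPDATE e=20 (auto-commit; committed e=20)
After op 3: visible(e) = 20 (pending={}, committed={a=18, c=3, d=4, e=20})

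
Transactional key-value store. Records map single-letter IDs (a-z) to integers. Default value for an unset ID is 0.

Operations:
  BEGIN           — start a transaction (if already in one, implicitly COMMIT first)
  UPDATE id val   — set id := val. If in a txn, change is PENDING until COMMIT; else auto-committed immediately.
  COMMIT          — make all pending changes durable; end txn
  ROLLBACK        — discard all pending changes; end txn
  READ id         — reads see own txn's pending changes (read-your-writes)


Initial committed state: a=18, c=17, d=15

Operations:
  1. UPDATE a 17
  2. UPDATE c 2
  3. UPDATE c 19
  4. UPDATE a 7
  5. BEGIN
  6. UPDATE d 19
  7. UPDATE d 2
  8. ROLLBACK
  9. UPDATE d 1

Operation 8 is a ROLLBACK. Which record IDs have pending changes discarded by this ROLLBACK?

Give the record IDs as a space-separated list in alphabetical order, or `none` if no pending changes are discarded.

Initial committed: {a=18, c=17, d=15}
Op 1: UPDATE a=17 (auto-commit; committed a=17)
Op 2: UPDATE c=2 (auto-commit; committed c=2)
Op 3: UPDATE c=19 (auto-commit; committed c=19)
Op 4: UPDATE a=7 (auto-commit; committed a=7)
Op 5: BEGIN: in_txn=True, pending={}
Op 6: UPDATE d=19 (pending; pending now {d=19})
Op 7: UPDATE d=2 (pending; pending now {d=2})
Op 8: ROLLBACK: discarded pending ['d']; in_txn=False
Op 9: UPDATE d=1 (auto-commit; committed d=1)
ROLLBACK at op 8 discards: ['d']

Answer: d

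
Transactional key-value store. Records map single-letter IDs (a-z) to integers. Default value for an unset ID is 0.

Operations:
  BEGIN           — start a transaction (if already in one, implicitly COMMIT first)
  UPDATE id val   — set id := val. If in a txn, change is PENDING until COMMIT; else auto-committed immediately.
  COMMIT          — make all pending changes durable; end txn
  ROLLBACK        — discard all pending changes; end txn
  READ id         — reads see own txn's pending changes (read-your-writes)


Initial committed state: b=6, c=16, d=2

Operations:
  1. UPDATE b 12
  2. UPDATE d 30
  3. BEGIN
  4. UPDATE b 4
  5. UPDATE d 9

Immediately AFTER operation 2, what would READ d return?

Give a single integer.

Answer: 30

Derivation:
Initial committed: {b=6, c=16, d=2}
Op 1: UPDATE b=12 (auto-commit; committed b=12)
Op 2: UPDATE d=30 (auto-commit; committed d=30)
After op 2: visible(d) = 30 (pending={}, committed={b=12, c=16, d=30})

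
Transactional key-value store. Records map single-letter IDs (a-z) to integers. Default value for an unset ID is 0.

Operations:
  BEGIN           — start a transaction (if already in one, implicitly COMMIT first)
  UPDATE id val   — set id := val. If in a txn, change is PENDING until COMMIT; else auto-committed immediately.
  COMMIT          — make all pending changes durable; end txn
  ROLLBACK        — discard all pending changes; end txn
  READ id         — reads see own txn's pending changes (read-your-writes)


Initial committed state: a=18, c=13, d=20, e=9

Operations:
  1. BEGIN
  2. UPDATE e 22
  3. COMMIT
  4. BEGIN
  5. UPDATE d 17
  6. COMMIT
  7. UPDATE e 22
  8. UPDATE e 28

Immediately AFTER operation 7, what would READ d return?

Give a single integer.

Initial committed: {a=18, c=13, d=20, e=9}
Op 1: BEGIN: in_txn=True, pending={}
Op 2: UPDATE e=22 (pending; pending now {e=22})
Op 3: COMMIT: merged ['e'] into committed; committed now {a=18, c=13, d=20, e=22}
Op 4: BEGIN: in_txn=True, pending={}
Op 5: UPDATE d=17 (pending; pending now {d=17})
Op 6: COMMIT: merged ['d'] into committed; committed now {a=18, c=13, d=17, e=22}
Op 7: UPDATE e=22 (auto-commit; committed e=22)
After op 7: visible(d) = 17 (pending={}, committed={a=18, c=13, d=17, e=22})

Answer: 17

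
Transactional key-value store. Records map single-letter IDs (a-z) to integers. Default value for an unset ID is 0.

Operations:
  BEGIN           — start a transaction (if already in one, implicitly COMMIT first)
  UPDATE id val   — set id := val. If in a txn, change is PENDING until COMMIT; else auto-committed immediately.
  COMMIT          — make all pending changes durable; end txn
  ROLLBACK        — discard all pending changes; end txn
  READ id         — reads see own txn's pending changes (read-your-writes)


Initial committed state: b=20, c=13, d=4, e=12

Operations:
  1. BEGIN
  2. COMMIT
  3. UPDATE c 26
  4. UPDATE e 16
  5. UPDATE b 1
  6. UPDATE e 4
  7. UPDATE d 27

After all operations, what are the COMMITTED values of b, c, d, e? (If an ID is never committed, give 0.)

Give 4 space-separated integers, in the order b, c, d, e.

Answer: 1 26 27 4

Derivation:
Initial committed: {b=20, c=13, d=4, e=12}
Op 1: BEGIN: in_txn=True, pending={}
Op 2: COMMIT: merged [] into committed; committed now {b=20, c=13, d=4, e=12}
Op 3: UPDATE c=26 (auto-commit; committed c=26)
Op 4: UPDATE e=16 (auto-commit; committed e=16)
Op 5: UPDATE b=1 (auto-commit; committed b=1)
Op 6: UPDATE e=4 (auto-commit; committed e=4)
Op 7: UPDATE d=27 (auto-commit; committed d=27)
Final committed: {b=1, c=26, d=27, e=4}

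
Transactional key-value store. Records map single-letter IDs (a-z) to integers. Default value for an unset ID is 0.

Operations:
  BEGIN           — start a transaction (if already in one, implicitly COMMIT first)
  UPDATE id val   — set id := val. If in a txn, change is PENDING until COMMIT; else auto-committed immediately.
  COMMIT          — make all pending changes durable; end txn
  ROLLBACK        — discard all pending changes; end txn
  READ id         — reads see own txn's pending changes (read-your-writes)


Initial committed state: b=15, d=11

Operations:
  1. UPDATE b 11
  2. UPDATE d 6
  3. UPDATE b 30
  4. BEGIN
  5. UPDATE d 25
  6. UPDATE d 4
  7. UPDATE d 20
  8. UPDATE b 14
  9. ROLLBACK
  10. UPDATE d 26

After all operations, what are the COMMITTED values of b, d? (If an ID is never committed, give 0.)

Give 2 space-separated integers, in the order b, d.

Initial committed: {b=15, d=11}
Op 1: UPDATE b=11 (auto-commit; committed b=11)
Op 2: UPDATE d=6 (auto-commit; committed d=6)
Op 3: UPDATE b=30 (auto-commit; committed b=30)
Op 4: BEGIN: in_txn=True, pending={}
Op 5: UPDATE d=25 (pending; pending now {d=25})
Op 6: UPDATE d=4 (pending; pending now {d=4})
Op 7: UPDATE d=20 (pending; pending now {d=20})
Op 8: UPDATE b=14 (pending; pending now {b=14, d=20})
Op 9: ROLLBACK: discarded pending ['b', 'd']; in_txn=False
Op 10: UPDATE d=26 (auto-commit; committed d=26)
Final committed: {b=30, d=26}

Answer: 30 26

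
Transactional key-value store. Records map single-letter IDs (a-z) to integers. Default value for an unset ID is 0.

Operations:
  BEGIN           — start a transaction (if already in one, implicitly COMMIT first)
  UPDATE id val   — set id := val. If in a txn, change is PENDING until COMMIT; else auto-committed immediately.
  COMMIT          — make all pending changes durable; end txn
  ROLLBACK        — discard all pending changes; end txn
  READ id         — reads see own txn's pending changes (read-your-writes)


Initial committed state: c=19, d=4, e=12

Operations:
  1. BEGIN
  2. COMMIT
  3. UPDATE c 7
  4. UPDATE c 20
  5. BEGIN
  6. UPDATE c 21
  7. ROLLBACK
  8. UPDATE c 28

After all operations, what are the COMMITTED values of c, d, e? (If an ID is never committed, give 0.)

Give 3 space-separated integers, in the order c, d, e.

Answer: 28 4 12

Derivation:
Initial committed: {c=19, d=4, e=12}
Op 1: BEGIN: in_txn=True, pending={}
Op 2: COMMIT: merged [] into committed; committed now {c=19, d=4, e=12}
Op 3: UPDATE c=7 (auto-commit; committed c=7)
Op 4: UPDATE c=20 (auto-commit; committed c=20)
Op 5: BEGIN: in_txn=True, pending={}
Op 6: UPDATE c=21 (pending; pending now {c=21})
Op 7: ROLLBACK: discarded pending ['c']; in_txn=False
Op 8: UPDATE c=28 (auto-commit; committed c=28)
Final committed: {c=28, d=4, e=12}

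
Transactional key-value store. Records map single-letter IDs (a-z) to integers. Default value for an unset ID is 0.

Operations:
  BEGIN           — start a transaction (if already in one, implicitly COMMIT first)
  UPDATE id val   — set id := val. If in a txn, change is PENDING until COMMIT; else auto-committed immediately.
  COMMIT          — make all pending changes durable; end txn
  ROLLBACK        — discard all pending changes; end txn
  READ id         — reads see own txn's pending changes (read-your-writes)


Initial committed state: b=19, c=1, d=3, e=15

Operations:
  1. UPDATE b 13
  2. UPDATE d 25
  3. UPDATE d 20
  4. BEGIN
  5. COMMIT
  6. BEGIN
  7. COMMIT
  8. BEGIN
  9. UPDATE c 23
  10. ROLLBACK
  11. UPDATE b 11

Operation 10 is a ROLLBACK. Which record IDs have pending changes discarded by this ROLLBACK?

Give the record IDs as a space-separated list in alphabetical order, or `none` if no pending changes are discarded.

Initial committed: {b=19, c=1, d=3, e=15}
Op 1: UPDATE b=13 (auto-commit; committed b=13)
Op 2: UPDATE d=25 (auto-commit; committed d=25)
Op 3: UPDATE d=20 (auto-commit; committed d=20)
Op 4: BEGIN: in_txn=True, pending={}
Op 5: COMMIT: merged [] into committed; committed now {b=13, c=1, d=20, e=15}
Op 6: BEGIN: in_txn=True, pending={}
Op 7: COMMIT: merged [] into committed; committed now {b=13, c=1, d=20, e=15}
Op 8: BEGIN: in_txn=True, pending={}
Op 9: UPDATE c=23 (pending; pending now {c=23})
Op 10: ROLLBACK: discarded pending ['c']; in_txn=False
Op 11: UPDATE b=11 (auto-commit; committed b=11)
ROLLBACK at op 10 discards: ['c']

Answer: c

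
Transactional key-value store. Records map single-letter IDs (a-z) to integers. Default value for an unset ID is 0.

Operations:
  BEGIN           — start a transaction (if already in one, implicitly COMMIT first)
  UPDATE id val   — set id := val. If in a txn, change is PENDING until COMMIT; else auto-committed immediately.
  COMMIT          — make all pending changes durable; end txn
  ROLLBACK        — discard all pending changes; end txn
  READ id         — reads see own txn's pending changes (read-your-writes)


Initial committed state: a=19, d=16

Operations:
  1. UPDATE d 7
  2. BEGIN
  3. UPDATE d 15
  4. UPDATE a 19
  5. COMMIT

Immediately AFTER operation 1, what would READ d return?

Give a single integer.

Answer: 7

Derivation:
Initial committed: {a=19, d=16}
Op 1: UPDATE d=7 (auto-commit; committed d=7)
After op 1: visible(d) = 7 (pending={}, committed={a=19, d=7})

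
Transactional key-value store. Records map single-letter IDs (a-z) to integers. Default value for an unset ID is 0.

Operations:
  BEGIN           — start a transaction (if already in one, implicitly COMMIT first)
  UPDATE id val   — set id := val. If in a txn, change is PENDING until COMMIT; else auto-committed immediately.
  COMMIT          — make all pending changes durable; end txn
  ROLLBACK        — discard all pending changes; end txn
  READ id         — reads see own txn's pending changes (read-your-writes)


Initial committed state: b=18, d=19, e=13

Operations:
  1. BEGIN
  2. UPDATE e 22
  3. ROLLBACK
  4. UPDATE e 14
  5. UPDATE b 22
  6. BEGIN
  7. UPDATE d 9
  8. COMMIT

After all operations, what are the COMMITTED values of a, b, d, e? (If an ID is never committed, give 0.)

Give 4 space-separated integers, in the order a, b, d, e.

Initial committed: {b=18, d=19, e=13}
Op 1: BEGIN: in_txn=True, pending={}
Op 2: UPDATE e=22 (pending; pending now {e=22})
Op 3: ROLLBACK: discarded pending ['e']; in_txn=False
Op 4: UPDATE e=14 (auto-commit; committed e=14)
Op 5: UPDATE b=22 (auto-commit; committed b=22)
Op 6: BEGIN: in_txn=True, pending={}
Op 7: UPDATE d=9 (pending; pending now {d=9})
Op 8: COMMIT: merged ['d'] into committed; committed now {b=22, d=9, e=14}
Final committed: {b=22, d=9, e=14}

Answer: 0 22 9 14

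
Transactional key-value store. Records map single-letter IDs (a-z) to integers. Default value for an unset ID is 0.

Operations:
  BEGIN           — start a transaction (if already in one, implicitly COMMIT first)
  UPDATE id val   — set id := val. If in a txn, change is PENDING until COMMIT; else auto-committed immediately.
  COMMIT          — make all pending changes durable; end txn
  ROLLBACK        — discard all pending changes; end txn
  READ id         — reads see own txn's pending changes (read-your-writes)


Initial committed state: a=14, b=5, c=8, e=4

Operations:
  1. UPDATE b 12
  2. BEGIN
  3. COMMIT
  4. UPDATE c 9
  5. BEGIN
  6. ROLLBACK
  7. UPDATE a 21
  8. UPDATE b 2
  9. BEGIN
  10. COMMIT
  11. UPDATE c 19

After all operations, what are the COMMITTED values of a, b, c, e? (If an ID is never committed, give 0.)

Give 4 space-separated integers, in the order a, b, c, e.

Answer: 21 2 19 4

Derivation:
Initial committed: {a=14, b=5, c=8, e=4}
Op 1: UPDATE b=12 (auto-commit; committed b=12)
Op 2: BEGIN: in_txn=True, pending={}
Op 3: COMMIT: merged [] into committed; committed now {a=14, b=12, c=8, e=4}
Op 4: UPDATE c=9 (auto-commit; committed c=9)
Op 5: BEGIN: in_txn=True, pending={}
Op 6: ROLLBACK: discarded pending []; in_txn=False
Op 7: UPDATE a=21 (auto-commit; committed a=21)
Op 8: UPDATE b=2 (auto-commit; committed b=2)
Op 9: BEGIN: in_txn=True, pending={}
Op 10: COMMIT: merged [] into committed; committed now {a=21, b=2, c=9, e=4}
Op 11: UPDATE c=19 (auto-commit; committed c=19)
Final committed: {a=21, b=2, c=19, e=4}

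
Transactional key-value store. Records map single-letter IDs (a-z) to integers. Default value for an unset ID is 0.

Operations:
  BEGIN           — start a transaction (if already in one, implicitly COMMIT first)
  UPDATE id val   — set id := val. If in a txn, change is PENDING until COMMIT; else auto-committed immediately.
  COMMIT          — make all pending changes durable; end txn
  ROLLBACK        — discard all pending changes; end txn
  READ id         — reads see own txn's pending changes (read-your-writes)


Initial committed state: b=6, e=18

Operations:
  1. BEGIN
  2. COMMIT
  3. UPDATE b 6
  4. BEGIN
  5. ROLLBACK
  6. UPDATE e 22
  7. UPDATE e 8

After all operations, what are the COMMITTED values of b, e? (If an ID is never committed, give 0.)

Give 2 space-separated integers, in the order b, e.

Initial committed: {b=6, e=18}
Op 1: BEGIN: in_txn=True, pending={}
Op 2: COMMIT: merged [] into committed; committed now {b=6, e=18}
Op 3: UPDATE b=6 (auto-commit; committed b=6)
Op 4: BEGIN: in_txn=True, pending={}
Op 5: ROLLBACK: discarded pending []; in_txn=False
Op 6: UPDATE e=22 (auto-commit; committed e=22)
Op 7: UPDATE e=8 (auto-commit; committed e=8)
Final committed: {b=6, e=8}

Answer: 6 8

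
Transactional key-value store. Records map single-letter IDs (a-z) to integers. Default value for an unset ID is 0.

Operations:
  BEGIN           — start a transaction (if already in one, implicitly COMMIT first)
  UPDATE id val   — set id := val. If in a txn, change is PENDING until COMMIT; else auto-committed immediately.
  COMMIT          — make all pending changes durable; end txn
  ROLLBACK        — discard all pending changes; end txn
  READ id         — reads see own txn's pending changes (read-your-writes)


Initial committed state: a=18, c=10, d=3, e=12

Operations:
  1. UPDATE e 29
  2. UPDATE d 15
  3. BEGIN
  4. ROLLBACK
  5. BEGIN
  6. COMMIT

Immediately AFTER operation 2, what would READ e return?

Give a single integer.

Initial committed: {a=18, c=10, d=3, e=12}
Op 1: UPDATE e=29 (auto-commit; committed e=29)
Op 2: UPDATE d=15 (auto-commit; committed d=15)
After op 2: visible(e) = 29 (pending={}, committed={a=18, c=10, d=15, e=29})

Answer: 29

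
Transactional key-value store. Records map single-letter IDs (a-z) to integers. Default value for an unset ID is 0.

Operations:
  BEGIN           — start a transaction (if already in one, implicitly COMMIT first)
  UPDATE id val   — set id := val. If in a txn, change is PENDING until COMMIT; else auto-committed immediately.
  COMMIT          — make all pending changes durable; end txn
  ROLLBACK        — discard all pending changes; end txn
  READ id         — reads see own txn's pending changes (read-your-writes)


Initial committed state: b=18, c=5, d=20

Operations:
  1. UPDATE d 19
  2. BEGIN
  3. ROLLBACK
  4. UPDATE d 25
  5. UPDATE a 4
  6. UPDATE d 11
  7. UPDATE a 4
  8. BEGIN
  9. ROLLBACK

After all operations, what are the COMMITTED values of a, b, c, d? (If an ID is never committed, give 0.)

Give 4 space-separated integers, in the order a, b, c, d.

Initial committed: {b=18, c=5, d=20}
Op 1: UPDATE d=19 (auto-commit; committed d=19)
Op 2: BEGIN: in_txn=True, pending={}
Op 3: ROLLBACK: discarded pending []; in_txn=False
Op 4: UPDATE d=25 (auto-commit; committed d=25)
Op 5: UPDATE a=4 (auto-commit; committed a=4)
Op 6: UPDATE d=11 (auto-commit; committed d=11)
Op 7: UPDATE a=4 (auto-commit; committed a=4)
Op 8: BEGIN: in_txn=True, pending={}
Op 9: ROLLBACK: discarded pending []; in_txn=False
Final committed: {a=4, b=18, c=5, d=11}

Answer: 4 18 5 11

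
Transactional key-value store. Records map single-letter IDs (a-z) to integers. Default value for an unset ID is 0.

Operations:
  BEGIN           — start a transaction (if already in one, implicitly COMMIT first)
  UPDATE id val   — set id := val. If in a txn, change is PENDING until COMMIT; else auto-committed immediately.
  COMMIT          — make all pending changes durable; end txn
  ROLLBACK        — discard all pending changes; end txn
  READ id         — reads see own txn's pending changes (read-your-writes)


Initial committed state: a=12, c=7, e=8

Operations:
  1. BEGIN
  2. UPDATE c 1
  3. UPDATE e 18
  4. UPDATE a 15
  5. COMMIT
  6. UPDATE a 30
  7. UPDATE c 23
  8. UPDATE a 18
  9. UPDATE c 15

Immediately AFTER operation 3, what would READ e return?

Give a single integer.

Answer: 18

Derivation:
Initial committed: {a=12, c=7, e=8}
Op 1: BEGIN: in_txn=True, pending={}
Op 2: UPDATE c=1 (pending; pending now {c=1})
Op 3: UPDATE e=18 (pending; pending now {c=1, e=18})
After op 3: visible(e) = 18 (pending={c=1, e=18}, committed={a=12, c=7, e=8})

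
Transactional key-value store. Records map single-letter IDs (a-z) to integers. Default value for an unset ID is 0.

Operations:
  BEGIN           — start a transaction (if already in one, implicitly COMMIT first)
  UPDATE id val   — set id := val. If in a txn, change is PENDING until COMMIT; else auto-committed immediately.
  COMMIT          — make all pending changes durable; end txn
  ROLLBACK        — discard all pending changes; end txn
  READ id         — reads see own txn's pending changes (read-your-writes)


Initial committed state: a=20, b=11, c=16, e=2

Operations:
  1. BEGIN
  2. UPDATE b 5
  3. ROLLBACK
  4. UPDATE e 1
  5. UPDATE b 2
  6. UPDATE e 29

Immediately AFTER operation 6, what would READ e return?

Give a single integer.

Answer: 29

Derivation:
Initial committed: {a=20, b=11, c=16, e=2}
Op 1: BEGIN: in_txn=True, pending={}
Op 2: UPDATE b=5 (pending; pending now {b=5})
Op 3: ROLLBACK: discarded pending ['b']; in_txn=False
Op 4: UPDATE e=1 (auto-commit; committed e=1)
Op 5: UPDATE b=2 (auto-commit; committed b=2)
Op 6: UPDATE e=29 (auto-commit; committed e=29)
After op 6: visible(e) = 29 (pending={}, committed={a=20, b=2, c=16, e=29})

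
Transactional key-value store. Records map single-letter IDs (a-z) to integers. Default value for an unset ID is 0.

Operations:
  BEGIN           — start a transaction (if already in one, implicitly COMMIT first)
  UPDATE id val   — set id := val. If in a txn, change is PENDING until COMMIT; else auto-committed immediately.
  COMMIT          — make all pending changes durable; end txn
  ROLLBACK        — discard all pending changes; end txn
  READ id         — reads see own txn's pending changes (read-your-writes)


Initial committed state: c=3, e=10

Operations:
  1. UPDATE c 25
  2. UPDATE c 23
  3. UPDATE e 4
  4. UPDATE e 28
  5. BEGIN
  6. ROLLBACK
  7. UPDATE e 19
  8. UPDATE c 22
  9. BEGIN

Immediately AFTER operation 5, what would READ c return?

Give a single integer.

Answer: 23

Derivation:
Initial committed: {c=3, e=10}
Op 1: UPDATE c=25 (auto-commit; committed c=25)
Op 2: UPDATE c=23 (auto-commit; committed c=23)
Op 3: UPDATE e=4 (auto-commit; committed e=4)
Op 4: UPDATE e=28 (auto-commit; committed e=28)
Op 5: BEGIN: in_txn=True, pending={}
After op 5: visible(c) = 23 (pending={}, committed={c=23, e=28})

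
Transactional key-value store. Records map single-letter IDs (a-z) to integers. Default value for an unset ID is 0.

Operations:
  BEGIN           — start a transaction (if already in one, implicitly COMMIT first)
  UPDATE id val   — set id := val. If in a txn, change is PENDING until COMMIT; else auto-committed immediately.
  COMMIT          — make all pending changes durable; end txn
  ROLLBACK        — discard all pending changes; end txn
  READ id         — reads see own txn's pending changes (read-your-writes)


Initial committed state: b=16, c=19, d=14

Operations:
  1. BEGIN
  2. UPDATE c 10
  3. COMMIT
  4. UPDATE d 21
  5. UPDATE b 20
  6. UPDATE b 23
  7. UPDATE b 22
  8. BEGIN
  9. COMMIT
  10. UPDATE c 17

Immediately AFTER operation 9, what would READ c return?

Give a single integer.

Initial committed: {b=16, c=19, d=14}
Op 1: BEGIN: in_txn=True, pending={}
Op 2: UPDATE c=10 (pending; pending now {c=10})
Op 3: COMMIT: merged ['c'] into committed; committed now {b=16, c=10, d=14}
Op 4: UPDATE d=21 (auto-commit; committed d=21)
Op 5: UPDATE b=20 (auto-commit; committed b=20)
Op 6: UPDATE b=23 (auto-commit; committed b=23)
Op 7: UPDATE b=22 (auto-commit; committed b=22)
Op 8: BEGIN: in_txn=True, pending={}
Op 9: COMMIT: merged [] into committed; committed now {b=22, c=10, d=21}
After op 9: visible(c) = 10 (pending={}, committed={b=22, c=10, d=21})

Answer: 10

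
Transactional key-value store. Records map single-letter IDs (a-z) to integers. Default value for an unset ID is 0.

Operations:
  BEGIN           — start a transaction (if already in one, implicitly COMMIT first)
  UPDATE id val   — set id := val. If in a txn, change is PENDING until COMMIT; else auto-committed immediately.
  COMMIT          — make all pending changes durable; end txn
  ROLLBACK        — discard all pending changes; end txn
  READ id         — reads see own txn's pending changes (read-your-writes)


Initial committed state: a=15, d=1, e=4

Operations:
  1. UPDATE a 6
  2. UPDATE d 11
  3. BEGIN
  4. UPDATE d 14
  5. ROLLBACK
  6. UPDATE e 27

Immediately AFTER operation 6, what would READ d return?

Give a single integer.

Initial committed: {a=15, d=1, e=4}
Op 1: UPDATE a=6 (auto-commit; committed a=6)
Op 2: UPDATE d=11 (auto-commit; committed d=11)
Op 3: BEGIN: in_txn=True, pending={}
Op 4: UPDATE d=14 (pending; pending now {d=14})
Op 5: ROLLBACK: discarded pending ['d']; in_txn=False
Op 6: UPDATE e=27 (auto-commit; committed e=27)
After op 6: visible(d) = 11 (pending={}, committed={a=6, d=11, e=27})

Answer: 11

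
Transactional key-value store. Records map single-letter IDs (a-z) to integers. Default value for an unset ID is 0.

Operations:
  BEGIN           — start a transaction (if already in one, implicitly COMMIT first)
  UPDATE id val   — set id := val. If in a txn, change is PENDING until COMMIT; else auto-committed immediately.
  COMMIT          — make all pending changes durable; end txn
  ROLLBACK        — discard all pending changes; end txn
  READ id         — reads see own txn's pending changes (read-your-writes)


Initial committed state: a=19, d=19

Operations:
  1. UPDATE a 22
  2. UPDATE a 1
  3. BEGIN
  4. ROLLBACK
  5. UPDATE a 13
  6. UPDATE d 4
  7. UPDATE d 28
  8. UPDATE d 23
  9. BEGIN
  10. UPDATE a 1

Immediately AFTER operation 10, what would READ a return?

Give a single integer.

Answer: 1

Derivation:
Initial committed: {a=19, d=19}
Op 1: UPDATE a=22 (auto-commit; committed a=22)
Op 2: UPDATE a=1 (auto-commit; committed a=1)
Op 3: BEGIN: in_txn=True, pending={}
Op 4: ROLLBACK: discarded pending []; in_txn=False
Op 5: UPDATE a=13 (auto-commit; committed a=13)
Op 6: UPDATE d=4 (auto-commit; committed d=4)
Op 7: UPDATE d=28 (auto-commit; committed d=28)
Op 8: UPDATE d=23 (auto-commit; committed d=23)
Op 9: BEGIN: in_txn=True, pending={}
Op 10: UPDATE a=1 (pending; pending now {a=1})
After op 10: visible(a) = 1 (pending={a=1}, committed={a=13, d=23})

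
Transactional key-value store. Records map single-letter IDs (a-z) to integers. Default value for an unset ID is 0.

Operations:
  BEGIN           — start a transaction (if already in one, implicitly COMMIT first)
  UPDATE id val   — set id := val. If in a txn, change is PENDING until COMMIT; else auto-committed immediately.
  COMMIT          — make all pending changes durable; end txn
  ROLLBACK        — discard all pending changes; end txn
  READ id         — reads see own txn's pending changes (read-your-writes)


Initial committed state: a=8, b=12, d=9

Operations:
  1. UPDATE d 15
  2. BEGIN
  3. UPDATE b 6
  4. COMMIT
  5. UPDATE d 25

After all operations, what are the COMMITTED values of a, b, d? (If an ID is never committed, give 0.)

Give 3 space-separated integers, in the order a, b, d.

Answer: 8 6 25

Derivation:
Initial committed: {a=8, b=12, d=9}
Op 1: UPDATE d=15 (auto-commit; committed d=15)
Op 2: BEGIN: in_txn=True, pending={}
Op 3: UPDATE b=6 (pending; pending now {b=6})
Op 4: COMMIT: merged ['b'] into committed; committed now {a=8, b=6, d=15}
Op 5: UPDATE d=25 (auto-commit; committed d=25)
Final committed: {a=8, b=6, d=25}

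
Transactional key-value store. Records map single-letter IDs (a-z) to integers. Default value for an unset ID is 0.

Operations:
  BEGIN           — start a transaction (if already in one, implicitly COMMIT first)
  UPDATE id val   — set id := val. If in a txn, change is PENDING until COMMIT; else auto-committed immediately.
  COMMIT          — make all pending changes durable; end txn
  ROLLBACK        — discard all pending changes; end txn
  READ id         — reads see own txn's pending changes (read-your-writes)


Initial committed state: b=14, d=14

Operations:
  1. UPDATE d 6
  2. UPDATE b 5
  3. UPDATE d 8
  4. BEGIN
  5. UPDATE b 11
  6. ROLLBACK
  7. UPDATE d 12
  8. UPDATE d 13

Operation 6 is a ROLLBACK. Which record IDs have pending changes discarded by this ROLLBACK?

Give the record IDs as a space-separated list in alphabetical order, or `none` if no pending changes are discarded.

Answer: b

Derivation:
Initial committed: {b=14, d=14}
Op 1: UPDATE d=6 (auto-commit; committed d=6)
Op 2: UPDATE b=5 (auto-commit; committed b=5)
Op 3: UPDATE d=8 (auto-commit; committed d=8)
Op 4: BEGIN: in_txn=True, pending={}
Op 5: UPDATE b=11 (pending; pending now {b=11})
Op 6: ROLLBACK: discarded pending ['b']; in_txn=False
Op 7: UPDATE d=12 (auto-commit; committed d=12)
Op 8: UPDATE d=13 (auto-commit; committed d=13)
ROLLBACK at op 6 discards: ['b']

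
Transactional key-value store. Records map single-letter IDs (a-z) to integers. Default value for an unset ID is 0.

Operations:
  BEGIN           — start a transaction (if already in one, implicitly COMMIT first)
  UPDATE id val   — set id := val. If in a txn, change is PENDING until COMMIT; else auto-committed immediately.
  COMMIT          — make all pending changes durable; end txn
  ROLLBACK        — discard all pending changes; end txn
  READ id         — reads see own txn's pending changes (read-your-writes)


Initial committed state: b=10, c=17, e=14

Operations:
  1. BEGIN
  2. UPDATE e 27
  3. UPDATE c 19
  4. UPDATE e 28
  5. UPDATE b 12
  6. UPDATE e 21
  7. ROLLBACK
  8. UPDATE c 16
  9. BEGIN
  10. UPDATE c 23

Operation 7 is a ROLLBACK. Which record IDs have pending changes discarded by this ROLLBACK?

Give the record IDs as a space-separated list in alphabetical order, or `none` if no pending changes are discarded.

Answer: b c e

Derivation:
Initial committed: {b=10, c=17, e=14}
Op 1: BEGIN: in_txn=True, pending={}
Op 2: UPDATE e=27 (pending; pending now {e=27})
Op 3: UPDATE c=19 (pending; pending now {c=19, e=27})
Op 4: UPDATE e=28 (pending; pending now {c=19, e=28})
Op 5: UPDATE b=12 (pending; pending now {b=12, c=19, e=28})
Op 6: UPDATE e=21 (pending; pending now {b=12, c=19, e=21})
Op 7: ROLLBACK: discarded pending ['b', 'c', 'e']; in_txn=False
Op 8: UPDATE c=16 (auto-commit; committed c=16)
Op 9: BEGIN: in_txn=True, pending={}
Op 10: UPDATE c=23 (pending; pending now {c=23})
ROLLBACK at op 7 discards: ['b', 'c', 'e']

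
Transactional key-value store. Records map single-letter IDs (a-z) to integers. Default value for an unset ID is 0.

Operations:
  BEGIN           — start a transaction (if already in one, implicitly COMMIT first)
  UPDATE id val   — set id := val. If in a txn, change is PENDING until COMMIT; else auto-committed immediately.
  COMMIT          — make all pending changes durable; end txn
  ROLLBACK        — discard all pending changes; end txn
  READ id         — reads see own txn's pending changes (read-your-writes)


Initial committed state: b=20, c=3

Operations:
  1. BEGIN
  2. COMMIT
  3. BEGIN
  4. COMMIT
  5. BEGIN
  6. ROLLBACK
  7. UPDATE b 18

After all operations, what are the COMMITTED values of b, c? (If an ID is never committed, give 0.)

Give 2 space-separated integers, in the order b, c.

Initial committed: {b=20, c=3}
Op 1: BEGIN: in_txn=True, pending={}
Op 2: COMMIT: merged [] into committed; committed now {b=20, c=3}
Op 3: BEGIN: in_txn=True, pending={}
Op 4: COMMIT: merged [] into committed; committed now {b=20, c=3}
Op 5: BEGIN: in_txn=True, pending={}
Op 6: ROLLBACK: discarded pending []; in_txn=False
Op 7: UPDATE b=18 (auto-commit; committed b=18)
Final committed: {b=18, c=3}

Answer: 18 3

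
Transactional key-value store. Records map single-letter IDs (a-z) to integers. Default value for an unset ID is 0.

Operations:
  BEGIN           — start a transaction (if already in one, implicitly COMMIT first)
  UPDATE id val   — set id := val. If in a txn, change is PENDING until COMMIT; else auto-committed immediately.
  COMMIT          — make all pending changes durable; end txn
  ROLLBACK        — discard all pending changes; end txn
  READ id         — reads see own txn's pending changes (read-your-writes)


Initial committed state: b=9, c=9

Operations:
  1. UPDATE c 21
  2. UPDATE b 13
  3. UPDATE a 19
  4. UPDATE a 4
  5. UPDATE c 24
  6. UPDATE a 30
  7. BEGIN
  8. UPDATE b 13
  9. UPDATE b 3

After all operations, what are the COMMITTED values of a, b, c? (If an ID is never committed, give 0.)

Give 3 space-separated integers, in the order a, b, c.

Answer: 30 13 24

Derivation:
Initial committed: {b=9, c=9}
Op 1: UPDATE c=21 (auto-commit; committed c=21)
Op 2: UPDATE b=13 (auto-commit; committed b=13)
Op 3: UPDATE a=19 (auto-commit; committed a=19)
Op 4: UPDATE a=4 (auto-commit; committed a=4)
Op 5: UPDATE c=24 (auto-commit; committed c=24)
Op 6: UPDATE a=30 (auto-commit; committed a=30)
Op 7: BEGIN: in_txn=True, pending={}
Op 8: UPDATE b=13 (pending; pending now {b=13})
Op 9: UPDATE b=3 (pending; pending now {b=3})
Final committed: {a=30, b=13, c=24}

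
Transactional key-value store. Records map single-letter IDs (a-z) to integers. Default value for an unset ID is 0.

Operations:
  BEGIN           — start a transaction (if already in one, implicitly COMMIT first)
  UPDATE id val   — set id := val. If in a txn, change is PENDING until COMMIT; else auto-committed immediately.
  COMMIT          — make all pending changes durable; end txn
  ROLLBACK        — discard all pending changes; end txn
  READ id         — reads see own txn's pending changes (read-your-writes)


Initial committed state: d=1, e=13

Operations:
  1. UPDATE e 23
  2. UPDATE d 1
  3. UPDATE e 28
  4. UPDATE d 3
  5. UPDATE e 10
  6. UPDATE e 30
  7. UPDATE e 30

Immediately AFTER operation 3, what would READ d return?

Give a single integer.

Initial committed: {d=1, e=13}
Op 1: UPDATE e=23 (auto-commit; committed e=23)
Op 2: UPDATE d=1 (auto-commit; committed d=1)
Op 3: UPDATE e=28 (auto-commit; committed e=28)
After op 3: visible(d) = 1 (pending={}, committed={d=1, e=28})

Answer: 1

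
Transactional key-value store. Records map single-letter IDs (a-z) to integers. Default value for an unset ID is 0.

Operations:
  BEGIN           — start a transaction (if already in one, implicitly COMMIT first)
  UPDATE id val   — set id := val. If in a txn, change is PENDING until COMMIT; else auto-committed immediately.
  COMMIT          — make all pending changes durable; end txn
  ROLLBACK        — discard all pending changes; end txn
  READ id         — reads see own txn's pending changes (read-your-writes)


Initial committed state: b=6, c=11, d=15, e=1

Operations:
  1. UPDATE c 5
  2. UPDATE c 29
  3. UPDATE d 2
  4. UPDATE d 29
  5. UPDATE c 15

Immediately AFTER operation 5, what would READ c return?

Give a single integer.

Answer: 15

Derivation:
Initial committed: {b=6, c=11, d=15, e=1}
Op 1: UPDATE c=5 (auto-commit; committed c=5)
Op 2: UPDATE c=29 (auto-commit; committed c=29)
Op 3: UPDATE d=2 (auto-commit; committed d=2)
Op 4: UPDATE d=29 (auto-commit; committed d=29)
Op 5: UPDATE c=15 (auto-commit; committed c=15)
After op 5: visible(c) = 15 (pending={}, committed={b=6, c=15, d=29, e=1})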